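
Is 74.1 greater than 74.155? No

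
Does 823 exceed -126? Yes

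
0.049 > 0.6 False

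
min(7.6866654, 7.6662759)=7.6662759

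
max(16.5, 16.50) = 16.50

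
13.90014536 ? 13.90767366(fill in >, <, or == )<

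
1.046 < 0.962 False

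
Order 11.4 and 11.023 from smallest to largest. 11.023, 11.4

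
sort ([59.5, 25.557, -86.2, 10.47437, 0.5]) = [-86.2, 0.5, 10.47437, 25.557, 59.5]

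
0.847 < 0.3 False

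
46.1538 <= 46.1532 False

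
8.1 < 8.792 True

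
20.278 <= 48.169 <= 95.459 True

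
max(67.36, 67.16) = 67.36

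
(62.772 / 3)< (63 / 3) True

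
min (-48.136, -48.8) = -48.8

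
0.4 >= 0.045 True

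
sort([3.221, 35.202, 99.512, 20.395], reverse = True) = [99.512, 35.202, 20.395, 3.221]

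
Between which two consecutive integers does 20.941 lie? 20 and 21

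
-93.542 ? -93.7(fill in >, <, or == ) >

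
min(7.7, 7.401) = 7.401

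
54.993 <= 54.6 False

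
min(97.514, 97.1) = 97.1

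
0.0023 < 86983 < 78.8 False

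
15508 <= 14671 False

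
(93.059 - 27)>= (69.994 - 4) True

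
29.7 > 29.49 True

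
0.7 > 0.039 True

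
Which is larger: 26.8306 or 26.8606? 26.8606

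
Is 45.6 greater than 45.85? No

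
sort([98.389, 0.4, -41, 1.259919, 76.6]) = [-41, 0.4, 1.259919, 76.6, 98.389]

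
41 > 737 False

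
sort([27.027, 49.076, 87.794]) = [27.027, 49.076, 87.794]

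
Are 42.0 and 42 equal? Yes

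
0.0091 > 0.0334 False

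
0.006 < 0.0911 True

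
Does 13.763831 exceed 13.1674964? Yes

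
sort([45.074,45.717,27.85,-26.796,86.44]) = [-26.796,27.85,45.074,45.717,86.44]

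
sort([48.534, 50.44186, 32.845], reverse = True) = [50.44186, 48.534, 32.845]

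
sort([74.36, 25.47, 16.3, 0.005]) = [0.005, 16.3, 25.47, 74.36]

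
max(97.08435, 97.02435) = 97.08435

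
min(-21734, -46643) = -46643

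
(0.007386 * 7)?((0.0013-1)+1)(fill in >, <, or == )>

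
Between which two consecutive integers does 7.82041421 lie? 7 and 8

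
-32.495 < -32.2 True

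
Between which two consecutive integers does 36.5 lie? 36 and 37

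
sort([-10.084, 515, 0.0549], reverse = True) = [515, 0.0549, -10.084]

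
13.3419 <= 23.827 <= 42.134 True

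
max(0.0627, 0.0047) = 0.0627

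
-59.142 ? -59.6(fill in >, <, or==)>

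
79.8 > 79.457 True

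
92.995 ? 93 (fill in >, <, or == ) <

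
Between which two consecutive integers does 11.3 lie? 11 and 12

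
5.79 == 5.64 False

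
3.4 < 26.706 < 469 True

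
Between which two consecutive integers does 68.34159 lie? 68 and 69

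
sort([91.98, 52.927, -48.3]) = [-48.3, 52.927, 91.98]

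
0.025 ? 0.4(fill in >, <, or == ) <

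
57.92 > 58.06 False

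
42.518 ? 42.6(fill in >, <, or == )<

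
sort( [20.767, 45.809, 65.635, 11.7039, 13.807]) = [11.7039, 13.807, 20.767, 45.809, 65.635]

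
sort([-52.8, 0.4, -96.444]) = [-96.444, -52.8, 0.4]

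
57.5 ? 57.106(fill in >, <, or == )>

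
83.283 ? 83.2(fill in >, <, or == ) >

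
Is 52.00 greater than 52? No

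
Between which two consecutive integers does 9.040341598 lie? 9 and 10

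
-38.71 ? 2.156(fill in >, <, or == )<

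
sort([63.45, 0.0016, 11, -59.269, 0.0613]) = [-59.269, 0.0016, 0.0613, 11, 63.45]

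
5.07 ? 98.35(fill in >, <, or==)<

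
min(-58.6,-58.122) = -58.6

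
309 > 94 True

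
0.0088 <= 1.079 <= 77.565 True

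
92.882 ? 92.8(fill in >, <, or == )>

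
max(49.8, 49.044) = 49.8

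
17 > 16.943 True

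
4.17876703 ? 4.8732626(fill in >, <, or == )<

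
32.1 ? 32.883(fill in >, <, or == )<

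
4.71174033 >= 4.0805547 True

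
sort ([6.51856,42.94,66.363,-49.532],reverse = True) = [66.363,42.94,6.51856,-49.532]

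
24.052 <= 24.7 True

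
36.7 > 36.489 True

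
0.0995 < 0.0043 False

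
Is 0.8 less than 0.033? No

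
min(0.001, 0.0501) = 0.001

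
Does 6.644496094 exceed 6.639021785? Yes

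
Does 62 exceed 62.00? No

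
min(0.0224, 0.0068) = 0.0068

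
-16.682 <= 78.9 True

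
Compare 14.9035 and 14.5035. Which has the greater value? 14.9035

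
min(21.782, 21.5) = 21.5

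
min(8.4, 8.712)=8.4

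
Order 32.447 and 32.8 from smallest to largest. 32.447,32.8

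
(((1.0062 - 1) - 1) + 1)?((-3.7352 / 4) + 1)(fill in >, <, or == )<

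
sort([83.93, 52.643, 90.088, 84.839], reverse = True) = [90.088, 84.839, 83.93, 52.643]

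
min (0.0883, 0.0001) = 0.0001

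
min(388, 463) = 388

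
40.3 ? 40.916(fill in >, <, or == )<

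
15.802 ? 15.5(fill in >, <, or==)>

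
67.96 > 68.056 False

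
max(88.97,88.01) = 88.97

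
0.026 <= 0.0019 False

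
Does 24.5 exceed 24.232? Yes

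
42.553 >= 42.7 False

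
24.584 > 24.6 False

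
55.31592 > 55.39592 False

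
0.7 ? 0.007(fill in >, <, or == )>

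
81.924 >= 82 False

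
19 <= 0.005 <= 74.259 False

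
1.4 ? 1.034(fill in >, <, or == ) >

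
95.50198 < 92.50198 False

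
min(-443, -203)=-443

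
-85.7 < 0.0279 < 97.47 True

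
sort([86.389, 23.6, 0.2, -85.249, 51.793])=[-85.249, 0.2, 23.6, 51.793, 86.389]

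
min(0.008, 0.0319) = 0.008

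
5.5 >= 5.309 True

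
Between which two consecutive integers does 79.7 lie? 79 and 80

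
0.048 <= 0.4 True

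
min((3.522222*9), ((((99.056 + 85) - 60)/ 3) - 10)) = 31.352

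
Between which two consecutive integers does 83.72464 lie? 83 and 84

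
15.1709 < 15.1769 True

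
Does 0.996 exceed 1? No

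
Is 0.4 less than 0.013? No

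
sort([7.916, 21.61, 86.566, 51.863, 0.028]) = [0.028, 7.916, 21.61, 51.863, 86.566]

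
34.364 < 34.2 False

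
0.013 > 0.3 False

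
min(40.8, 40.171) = 40.171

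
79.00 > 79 False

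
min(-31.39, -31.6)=-31.6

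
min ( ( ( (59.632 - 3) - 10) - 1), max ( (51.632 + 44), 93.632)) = 45.632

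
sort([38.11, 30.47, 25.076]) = [25.076, 30.47, 38.11]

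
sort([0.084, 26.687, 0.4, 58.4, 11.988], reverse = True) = [58.4, 26.687, 11.988, 0.4, 0.084]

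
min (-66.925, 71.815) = -66.925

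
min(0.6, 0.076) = 0.076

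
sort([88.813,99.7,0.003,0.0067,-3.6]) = [-3.6,0.003,0.0067,88.813,99.7]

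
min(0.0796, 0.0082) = 0.0082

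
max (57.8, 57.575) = 57.8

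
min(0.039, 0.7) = 0.039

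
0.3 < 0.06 False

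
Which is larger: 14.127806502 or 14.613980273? 14.613980273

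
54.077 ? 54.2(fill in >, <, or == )<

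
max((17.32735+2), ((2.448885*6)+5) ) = 19.69331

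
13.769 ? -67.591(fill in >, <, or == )>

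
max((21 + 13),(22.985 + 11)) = 34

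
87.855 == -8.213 False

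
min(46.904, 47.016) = 46.904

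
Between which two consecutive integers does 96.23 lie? 96 and 97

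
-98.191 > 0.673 False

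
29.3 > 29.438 False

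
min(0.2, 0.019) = 0.019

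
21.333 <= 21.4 True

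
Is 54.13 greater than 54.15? No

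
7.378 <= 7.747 True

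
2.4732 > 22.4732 False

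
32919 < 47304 True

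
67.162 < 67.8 True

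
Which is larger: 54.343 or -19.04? 54.343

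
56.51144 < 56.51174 True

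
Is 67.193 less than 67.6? Yes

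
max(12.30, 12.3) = 12.3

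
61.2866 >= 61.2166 True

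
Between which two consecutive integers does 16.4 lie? 16 and 17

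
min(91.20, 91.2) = 91.20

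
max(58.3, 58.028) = 58.3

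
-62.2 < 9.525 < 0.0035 False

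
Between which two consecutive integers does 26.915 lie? 26 and 27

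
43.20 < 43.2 False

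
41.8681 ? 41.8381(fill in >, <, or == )>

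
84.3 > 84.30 False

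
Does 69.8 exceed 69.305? Yes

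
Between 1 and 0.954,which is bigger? 1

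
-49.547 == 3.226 False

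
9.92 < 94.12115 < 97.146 True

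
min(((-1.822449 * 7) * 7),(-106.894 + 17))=-89.894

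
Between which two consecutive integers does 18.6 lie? 18 and 19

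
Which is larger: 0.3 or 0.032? 0.3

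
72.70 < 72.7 False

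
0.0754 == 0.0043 False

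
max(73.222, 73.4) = 73.4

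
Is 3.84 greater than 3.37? Yes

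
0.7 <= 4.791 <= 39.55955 True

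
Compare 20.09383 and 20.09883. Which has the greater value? 20.09883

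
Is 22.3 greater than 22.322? No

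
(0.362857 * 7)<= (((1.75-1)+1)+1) True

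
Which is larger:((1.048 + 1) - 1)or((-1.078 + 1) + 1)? ((1.048 + 1) - 1)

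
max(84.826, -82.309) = 84.826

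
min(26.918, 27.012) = 26.918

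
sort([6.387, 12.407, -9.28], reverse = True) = [12.407, 6.387, -9.28]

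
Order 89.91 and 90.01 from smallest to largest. 89.91, 90.01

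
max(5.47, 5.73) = 5.73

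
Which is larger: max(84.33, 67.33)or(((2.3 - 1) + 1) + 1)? max(84.33, 67.33)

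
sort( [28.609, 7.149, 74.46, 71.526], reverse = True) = [74.46, 71.526, 28.609, 7.149]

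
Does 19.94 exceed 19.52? Yes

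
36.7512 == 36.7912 False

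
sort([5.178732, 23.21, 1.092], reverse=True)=[23.21, 5.178732, 1.092]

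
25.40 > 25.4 False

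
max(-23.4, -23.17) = -23.17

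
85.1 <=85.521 True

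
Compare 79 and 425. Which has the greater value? 425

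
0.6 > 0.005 True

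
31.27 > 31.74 False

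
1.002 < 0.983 False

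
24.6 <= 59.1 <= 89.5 True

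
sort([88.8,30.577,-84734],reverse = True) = [88.8,30.577,-84734]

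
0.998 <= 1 True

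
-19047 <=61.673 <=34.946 False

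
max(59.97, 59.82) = 59.97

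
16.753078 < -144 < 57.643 False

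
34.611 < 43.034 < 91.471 True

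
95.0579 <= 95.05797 True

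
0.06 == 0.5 False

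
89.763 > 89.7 True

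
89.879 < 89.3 False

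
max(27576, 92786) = 92786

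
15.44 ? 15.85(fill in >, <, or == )<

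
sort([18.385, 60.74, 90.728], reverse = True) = [90.728, 60.74, 18.385]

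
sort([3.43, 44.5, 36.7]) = [3.43, 36.7, 44.5]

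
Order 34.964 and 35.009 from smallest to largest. 34.964, 35.009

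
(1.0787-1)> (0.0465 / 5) True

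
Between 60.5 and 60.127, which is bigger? 60.5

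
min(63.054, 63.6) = 63.054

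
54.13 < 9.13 False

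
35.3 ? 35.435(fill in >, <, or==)<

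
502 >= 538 False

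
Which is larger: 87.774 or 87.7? 87.774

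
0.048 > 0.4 False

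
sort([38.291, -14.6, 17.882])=[-14.6, 17.882, 38.291]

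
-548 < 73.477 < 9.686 False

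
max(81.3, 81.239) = 81.3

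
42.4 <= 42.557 True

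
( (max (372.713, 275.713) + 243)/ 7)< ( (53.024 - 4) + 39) True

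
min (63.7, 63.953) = 63.7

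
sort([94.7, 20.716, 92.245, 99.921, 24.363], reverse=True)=[99.921, 94.7, 92.245, 24.363, 20.716]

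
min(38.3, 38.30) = 38.3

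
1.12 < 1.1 False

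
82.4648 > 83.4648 False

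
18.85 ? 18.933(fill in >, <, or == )<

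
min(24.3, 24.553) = 24.3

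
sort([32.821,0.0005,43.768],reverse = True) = [43.768,32.821,0.0005]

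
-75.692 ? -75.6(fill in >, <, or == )<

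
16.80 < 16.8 False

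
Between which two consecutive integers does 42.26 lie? 42 and 43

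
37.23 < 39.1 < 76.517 True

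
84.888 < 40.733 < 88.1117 False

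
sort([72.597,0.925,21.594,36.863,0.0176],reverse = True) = [72.597,36.863,21.594,0.925,0.0176]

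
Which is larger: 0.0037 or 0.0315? 0.0315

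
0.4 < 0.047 False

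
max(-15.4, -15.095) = -15.095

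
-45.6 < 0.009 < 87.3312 True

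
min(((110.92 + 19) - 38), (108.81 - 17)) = 91.81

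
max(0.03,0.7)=0.7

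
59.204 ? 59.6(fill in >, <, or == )<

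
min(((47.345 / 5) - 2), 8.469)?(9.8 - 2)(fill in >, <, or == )<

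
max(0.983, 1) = 1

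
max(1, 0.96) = 1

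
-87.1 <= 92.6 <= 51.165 False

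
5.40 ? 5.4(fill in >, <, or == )==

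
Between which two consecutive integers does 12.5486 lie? 12 and 13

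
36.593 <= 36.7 True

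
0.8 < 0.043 False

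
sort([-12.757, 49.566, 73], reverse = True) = [73, 49.566, -12.757]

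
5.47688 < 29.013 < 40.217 True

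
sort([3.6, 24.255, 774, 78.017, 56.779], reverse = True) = [774, 78.017, 56.779, 24.255, 3.6]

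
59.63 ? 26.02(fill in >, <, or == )>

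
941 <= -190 False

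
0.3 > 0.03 True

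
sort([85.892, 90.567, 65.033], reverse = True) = [90.567, 85.892, 65.033]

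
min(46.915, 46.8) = 46.8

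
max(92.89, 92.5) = 92.89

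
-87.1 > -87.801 True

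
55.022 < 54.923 False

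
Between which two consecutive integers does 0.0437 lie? 0 and 1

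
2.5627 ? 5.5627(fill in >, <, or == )<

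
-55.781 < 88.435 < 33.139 False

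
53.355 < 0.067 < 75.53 False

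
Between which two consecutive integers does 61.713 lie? 61 and 62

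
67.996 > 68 False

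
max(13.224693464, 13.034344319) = 13.224693464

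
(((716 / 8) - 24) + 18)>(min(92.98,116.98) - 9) False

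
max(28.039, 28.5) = 28.5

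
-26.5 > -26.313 False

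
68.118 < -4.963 False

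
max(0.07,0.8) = 0.8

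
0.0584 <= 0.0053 False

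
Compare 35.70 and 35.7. They are equal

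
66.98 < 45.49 False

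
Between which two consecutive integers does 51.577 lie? 51 and 52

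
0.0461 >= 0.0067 True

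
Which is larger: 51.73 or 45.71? 51.73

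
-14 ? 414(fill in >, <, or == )<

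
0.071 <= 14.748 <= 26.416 True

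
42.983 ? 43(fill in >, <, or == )<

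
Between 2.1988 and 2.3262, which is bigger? 2.3262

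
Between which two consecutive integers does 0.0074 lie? 0 and 1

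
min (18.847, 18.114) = 18.114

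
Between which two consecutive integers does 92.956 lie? 92 and 93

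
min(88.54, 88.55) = 88.54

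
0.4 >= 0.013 True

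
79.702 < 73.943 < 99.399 False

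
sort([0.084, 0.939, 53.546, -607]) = [-607, 0.084, 0.939, 53.546]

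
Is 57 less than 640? Yes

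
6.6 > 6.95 False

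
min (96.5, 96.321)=96.321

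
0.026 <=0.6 True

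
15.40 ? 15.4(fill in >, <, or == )==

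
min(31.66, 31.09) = 31.09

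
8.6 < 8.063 False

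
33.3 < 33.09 False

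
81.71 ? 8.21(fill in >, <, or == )>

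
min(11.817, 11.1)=11.1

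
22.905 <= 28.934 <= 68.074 True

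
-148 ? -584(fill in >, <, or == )>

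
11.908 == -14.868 False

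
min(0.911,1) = 0.911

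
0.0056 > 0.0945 False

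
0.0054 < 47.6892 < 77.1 True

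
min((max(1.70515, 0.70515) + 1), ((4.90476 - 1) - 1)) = 2.70515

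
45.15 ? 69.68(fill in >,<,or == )<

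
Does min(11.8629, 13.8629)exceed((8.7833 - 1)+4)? Yes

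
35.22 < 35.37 True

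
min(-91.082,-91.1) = -91.1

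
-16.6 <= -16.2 True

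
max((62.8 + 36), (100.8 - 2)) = 98.8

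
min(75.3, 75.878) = 75.3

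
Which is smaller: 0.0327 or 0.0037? 0.0037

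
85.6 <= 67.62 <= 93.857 False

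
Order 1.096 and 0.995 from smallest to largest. 0.995, 1.096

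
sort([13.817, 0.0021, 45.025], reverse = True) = [45.025, 13.817, 0.0021]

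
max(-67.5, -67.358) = -67.358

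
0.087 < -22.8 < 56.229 False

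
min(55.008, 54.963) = 54.963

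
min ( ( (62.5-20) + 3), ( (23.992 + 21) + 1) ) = 45.5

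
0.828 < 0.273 False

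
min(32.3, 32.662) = 32.3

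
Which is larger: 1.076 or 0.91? 1.076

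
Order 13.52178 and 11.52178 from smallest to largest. 11.52178, 13.52178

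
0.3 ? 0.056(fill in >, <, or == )>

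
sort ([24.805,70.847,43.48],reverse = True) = [70.847,43.48,24.805]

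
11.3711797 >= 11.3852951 False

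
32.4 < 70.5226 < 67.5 False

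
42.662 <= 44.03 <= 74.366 True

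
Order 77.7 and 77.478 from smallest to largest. 77.478, 77.7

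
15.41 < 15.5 True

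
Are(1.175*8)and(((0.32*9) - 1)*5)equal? Yes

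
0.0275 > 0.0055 True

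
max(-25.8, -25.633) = -25.633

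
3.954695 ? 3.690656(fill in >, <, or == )>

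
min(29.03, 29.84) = 29.03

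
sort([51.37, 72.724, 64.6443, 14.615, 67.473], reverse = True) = [72.724, 67.473, 64.6443, 51.37, 14.615]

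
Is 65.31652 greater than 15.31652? Yes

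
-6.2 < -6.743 False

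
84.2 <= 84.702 True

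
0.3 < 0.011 False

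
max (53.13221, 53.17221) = 53.17221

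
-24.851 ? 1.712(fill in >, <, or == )<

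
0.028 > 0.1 False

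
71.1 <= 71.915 True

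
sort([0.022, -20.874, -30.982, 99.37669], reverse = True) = [99.37669, 0.022, -20.874, -30.982]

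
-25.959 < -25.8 True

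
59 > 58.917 True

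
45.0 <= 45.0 True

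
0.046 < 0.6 True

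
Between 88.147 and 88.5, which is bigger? 88.5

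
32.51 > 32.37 True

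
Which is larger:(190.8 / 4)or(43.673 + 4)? (190.8 / 4)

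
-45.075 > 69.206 False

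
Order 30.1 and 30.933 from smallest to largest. 30.1, 30.933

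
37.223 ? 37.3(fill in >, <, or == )<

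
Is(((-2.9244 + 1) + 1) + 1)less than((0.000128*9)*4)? No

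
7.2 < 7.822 True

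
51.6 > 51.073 True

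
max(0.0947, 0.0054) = 0.0947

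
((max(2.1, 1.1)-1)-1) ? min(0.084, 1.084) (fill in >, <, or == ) >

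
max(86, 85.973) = 86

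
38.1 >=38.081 True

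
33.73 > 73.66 False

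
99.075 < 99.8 True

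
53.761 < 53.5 False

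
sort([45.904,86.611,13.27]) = [13.27,45.904,86.611]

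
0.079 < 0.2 True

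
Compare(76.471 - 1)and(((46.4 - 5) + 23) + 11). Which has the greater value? (76.471 - 1)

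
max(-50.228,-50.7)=-50.228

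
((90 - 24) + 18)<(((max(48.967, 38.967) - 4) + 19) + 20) False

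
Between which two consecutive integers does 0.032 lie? 0 and 1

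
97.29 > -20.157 True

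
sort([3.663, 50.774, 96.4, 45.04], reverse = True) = [96.4, 50.774, 45.04, 3.663]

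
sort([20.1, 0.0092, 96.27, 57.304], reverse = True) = [96.27, 57.304, 20.1, 0.0092]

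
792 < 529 False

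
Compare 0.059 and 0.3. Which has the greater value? 0.3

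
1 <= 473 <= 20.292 False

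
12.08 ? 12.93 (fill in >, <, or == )<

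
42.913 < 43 True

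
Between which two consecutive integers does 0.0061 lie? 0 and 1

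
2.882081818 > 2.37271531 True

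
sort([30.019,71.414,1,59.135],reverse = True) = [71.414,59.135,30.019,1]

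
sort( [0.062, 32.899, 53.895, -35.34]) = [-35.34, 0.062, 32.899, 53.895]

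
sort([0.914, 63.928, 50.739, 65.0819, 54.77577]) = [0.914, 50.739, 54.77577, 63.928, 65.0819]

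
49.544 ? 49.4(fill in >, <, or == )>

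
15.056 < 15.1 True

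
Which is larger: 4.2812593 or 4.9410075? 4.9410075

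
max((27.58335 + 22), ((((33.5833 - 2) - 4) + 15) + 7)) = 49.58335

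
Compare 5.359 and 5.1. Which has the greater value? 5.359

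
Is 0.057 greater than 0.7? No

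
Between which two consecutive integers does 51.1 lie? 51 and 52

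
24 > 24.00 False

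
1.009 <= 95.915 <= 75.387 False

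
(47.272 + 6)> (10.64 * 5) True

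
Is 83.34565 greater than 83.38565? No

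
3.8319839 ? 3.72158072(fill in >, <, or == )>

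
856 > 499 True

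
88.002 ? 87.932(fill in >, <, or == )>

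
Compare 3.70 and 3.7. They are equal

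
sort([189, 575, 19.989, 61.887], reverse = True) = [575, 189, 61.887, 19.989]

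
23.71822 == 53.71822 False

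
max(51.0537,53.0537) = 53.0537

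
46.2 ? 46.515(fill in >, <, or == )<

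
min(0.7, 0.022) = 0.022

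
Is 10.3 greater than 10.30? No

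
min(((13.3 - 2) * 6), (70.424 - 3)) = 67.424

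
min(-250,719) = -250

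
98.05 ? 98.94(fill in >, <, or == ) <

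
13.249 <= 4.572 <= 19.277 False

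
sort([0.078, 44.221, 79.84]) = [0.078, 44.221, 79.84]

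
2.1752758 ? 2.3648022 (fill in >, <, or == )<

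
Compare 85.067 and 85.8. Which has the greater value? 85.8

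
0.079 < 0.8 True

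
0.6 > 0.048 True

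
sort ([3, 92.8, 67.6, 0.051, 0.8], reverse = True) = [92.8, 67.6, 3, 0.8, 0.051]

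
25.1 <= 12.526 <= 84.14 False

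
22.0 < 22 False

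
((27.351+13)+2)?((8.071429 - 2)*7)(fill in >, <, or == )<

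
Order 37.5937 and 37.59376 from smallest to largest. 37.5937, 37.59376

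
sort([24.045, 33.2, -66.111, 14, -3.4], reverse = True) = [33.2, 24.045, 14, -3.4, -66.111]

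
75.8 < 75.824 True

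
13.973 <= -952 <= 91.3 False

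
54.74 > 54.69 True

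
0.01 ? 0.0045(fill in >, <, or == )>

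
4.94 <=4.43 False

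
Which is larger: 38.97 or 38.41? 38.97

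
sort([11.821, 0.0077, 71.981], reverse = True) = [71.981, 11.821, 0.0077]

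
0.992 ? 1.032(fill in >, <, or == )<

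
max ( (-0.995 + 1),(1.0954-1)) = 0.0954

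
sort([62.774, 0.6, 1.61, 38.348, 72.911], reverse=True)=[72.911, 62.774, 38.348, 1.61, 0.6]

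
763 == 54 False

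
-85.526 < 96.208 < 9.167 False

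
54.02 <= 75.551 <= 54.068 False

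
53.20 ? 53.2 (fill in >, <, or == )==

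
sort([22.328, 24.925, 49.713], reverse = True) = [49.713, 24.925, 22.328]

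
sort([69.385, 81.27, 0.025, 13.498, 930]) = [0.025, 13.498, 69.385, 81.27, 930]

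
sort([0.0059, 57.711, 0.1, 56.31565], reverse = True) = [57.711, 56.31565, 0.1, 0.0059]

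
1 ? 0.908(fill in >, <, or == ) >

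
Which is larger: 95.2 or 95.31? 95.31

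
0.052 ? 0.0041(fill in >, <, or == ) >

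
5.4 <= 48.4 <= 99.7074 True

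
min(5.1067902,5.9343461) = 5.1067902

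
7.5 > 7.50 False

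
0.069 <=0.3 True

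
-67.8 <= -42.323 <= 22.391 True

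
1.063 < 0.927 False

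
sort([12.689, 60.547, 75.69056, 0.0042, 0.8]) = [0.0042, 0.8, 12.689, 60.547, 75.69056]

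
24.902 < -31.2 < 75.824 False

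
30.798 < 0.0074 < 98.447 False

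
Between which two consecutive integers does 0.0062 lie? 0 and 1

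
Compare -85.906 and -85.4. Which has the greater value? -85.4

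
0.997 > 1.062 False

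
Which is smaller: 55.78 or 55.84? 55.78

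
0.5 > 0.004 True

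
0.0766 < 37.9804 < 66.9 True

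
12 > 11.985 True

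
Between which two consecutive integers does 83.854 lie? 83 and 84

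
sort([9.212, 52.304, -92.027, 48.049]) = [-92.027, 9.212, 48.049, 52.304]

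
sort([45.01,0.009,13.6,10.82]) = [0.009,10.82,13.6,45.01]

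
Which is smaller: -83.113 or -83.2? -83.2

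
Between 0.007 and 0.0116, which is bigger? 0.0116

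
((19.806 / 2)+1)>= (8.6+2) True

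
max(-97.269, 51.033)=51.033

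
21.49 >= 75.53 False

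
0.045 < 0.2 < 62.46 True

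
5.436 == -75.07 False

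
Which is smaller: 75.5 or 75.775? 75.5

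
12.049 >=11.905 True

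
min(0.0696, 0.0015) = 0.0015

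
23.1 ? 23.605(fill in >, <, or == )<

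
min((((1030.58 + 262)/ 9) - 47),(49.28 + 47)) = 96.28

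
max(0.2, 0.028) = 0.2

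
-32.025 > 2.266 False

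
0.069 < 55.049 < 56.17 True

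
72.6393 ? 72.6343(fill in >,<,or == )>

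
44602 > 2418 True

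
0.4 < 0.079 False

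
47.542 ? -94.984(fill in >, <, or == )>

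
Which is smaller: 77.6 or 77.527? 77.527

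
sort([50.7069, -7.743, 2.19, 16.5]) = [-7.743, 2.19, 16.5, 50.7069]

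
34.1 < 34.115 True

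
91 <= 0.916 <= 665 False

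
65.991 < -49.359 False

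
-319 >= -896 True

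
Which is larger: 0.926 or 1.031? 1.031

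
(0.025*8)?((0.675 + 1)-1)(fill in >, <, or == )<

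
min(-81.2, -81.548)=-81.548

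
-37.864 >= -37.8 False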